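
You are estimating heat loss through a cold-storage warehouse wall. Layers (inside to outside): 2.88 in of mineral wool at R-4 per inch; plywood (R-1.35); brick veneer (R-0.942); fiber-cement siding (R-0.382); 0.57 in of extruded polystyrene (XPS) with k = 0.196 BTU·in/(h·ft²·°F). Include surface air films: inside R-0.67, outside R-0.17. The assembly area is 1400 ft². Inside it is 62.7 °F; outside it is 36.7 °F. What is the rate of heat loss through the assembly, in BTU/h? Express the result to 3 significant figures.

2.88 × 4 = 11.52
0.57/0.196 = 2.908
R_total = 0.67 + 11.52 + 1.35 + 0.942 + 0.382 + 2.908 + 0.17 = 17.94 ft²·°F·h/BTU
Q = A·ΔT/R = 1400 × (62.7 − 36.7) / 17.94 = 2029 BTU/h

2030 BTU/h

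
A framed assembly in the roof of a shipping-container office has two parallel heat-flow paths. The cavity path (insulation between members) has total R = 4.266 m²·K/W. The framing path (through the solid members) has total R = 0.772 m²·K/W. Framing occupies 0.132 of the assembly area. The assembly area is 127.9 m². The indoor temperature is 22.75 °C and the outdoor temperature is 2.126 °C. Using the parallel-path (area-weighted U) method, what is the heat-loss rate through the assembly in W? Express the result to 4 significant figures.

U_eff = 0.868/4.266 + 0.132/0.772 = 0.20347 + 0.17098 = 0.37445
R_eff = 1/U_eff = 2.6706 m²·K/W
Q = 127.9 × (22.75 − 2.126) / 2.6706 = 987.74 W

987.7 W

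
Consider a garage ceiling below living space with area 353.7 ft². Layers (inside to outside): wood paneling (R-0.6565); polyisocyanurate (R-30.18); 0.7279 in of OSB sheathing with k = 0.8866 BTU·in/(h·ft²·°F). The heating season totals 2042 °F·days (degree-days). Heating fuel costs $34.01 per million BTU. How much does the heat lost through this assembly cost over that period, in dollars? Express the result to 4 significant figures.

0.7279/0.8866 = 0.821
R_total = 0.6565 + 30.18 + 0.821 = 31.658 ft²·°F·h/BTU
E = A × HDD × 24 / R = 353.7 × 2042 × 24 / 31.658 = 547550 BTU
Cost = 547550/10⁶ × 34.01 = $18.622

18.62 dollars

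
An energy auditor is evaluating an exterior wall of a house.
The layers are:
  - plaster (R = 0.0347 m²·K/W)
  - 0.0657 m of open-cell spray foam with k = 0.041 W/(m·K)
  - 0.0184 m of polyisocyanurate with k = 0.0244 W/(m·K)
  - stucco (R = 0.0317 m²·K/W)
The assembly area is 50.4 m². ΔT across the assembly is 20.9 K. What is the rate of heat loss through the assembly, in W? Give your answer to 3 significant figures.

0.0657/0.041 = 1.602
0.0184/0.0244 = 0.7541
R_total = 0.0347 + 1.602 + 0.7541 + 0.0317 = 2.423 m²·K/W
Q = A·ΔT/R = 50.4 × 20.9 / 2.423 = 434.7 W

435 W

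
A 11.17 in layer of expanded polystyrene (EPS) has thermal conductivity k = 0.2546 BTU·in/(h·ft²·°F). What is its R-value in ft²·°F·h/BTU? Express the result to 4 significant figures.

43.87 ft²·°F·h/BTU

R = L/k = 11.17/0.2546 = 43.873 ft²·°F·h/BTU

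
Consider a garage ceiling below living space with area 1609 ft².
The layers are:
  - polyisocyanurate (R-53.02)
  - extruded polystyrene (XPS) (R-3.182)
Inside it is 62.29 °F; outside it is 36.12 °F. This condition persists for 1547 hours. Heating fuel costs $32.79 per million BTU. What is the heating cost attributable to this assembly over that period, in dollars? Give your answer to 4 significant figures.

R_total = 53.02 + 3.182 = 56.202 ft²·°F·h/BTU
Q = 1609 × (62.29 − 36.12) / 56.202 = 749.22 BTU/h
E = 749.22 × 1547 = 1159000 BTU
Cost = 1159000/10⁶ × 32.79 = $38.005

38.00 dollars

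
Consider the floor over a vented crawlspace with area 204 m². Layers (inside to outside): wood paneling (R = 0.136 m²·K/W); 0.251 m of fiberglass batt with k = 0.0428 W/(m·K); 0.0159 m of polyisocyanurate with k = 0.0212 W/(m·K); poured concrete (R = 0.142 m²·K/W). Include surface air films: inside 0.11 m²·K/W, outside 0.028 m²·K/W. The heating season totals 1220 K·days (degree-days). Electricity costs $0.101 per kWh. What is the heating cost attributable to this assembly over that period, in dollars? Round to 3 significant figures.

85.8 dollars

0.251/0.0428 = 5.864
0.0159/0.0212 = 0.75
R_total = 0.11 + 0.136 + 5.864 + 0.75 + 0.142 + 0.028 = 7.03 m²·K/W
E = A × HDD × 24 / R / 1000 = 204 × 1220 × 24 / 7.03 / 1000 = 849.6 kWh
Cost = 849.6 × 0.101 = $85.81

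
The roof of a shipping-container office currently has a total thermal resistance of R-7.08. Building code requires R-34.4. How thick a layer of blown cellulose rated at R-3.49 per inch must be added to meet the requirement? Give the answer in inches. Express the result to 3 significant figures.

7.83 in

ΔR = 34.4 − 7.08 = 27.32 ft²·°F·h/BTU
L = ΔR / (R/in) = 27.32/3.49 = 7.828 in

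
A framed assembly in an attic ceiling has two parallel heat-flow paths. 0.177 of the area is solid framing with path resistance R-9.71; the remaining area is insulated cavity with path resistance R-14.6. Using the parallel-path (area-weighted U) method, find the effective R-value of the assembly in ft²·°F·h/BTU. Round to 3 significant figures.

U_eff = 0.823/14.6 + 0.177/9.71 = 0.05637 + 0.01823 = 0.0746
R_eff = 1/U_eff = 13.41 ft²·°F·h/BTU

13.4 ft²·°F·h/BTU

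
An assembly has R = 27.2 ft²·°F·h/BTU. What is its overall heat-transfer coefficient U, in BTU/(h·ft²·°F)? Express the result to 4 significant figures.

0.03676 BTU/(h·ft²·°F)

U = 1/R = 1/27.2 = 0.036765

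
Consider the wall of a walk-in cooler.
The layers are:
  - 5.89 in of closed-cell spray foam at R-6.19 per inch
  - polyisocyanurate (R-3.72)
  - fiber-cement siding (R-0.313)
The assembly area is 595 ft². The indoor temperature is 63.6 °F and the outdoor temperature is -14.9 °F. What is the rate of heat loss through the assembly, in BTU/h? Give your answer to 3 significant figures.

1150 BTU/h

5.89 × 6.19 = 36.46
R_total = 36.46 + 3.72 + 0.313 = 40.49 ft²·°F·h/BTU
Q = A·ΔT/R = 595 × (63.6 − (-14.9)) / 40.49 = 1153 BTU/h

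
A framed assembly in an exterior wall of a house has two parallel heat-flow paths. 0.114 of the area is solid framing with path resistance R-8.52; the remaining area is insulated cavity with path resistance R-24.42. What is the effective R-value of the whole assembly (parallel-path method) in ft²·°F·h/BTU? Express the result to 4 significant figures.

20.14 ft²·°F·h/BTU

U_eff = 0.886/24.42 + 0.114/8.52 = 0.036282 + 0.01338 = 0.049662
R_eff = 1/U_eff = 20.136 ft²·°F·h/BTU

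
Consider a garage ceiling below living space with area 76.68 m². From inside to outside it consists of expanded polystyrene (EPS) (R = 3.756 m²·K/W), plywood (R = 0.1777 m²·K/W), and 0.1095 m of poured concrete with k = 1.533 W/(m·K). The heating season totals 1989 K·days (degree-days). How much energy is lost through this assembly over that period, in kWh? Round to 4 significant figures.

913.9 kWh

0.1095/1.533 = 0.071429
R_total = 3.756 + 0.1777 + 0.071429 = 4.0051 m²·K/W
E = A × HDD × 24 / R / 1000 = 76.68 × 1989 × 24 / 4.0051 / 1000 = 913.93 kWh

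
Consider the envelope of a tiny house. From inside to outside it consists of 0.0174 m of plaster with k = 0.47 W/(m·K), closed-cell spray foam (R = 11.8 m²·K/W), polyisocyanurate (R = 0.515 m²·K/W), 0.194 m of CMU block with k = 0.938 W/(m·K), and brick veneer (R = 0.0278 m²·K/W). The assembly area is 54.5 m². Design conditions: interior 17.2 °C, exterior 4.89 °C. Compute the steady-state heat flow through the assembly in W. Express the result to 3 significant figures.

0.0174/0.47 = 0.03702
0.194/0.938 = 0.2068
R_total = 0.03702 + 11.8 + 0.515 + 0.2068 + 0.0278 = 12.59 m²·K/W
Q = A·ΔT/R = 54.5 × (17.2 − 4.89) / 12.59 = 53.3 W

53.3 W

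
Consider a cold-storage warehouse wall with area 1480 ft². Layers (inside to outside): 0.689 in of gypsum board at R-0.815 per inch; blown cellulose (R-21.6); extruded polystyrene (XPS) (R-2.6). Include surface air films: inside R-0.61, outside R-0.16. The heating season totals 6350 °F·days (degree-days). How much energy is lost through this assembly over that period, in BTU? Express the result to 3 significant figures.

0.689 × 0.815 = 0.5615
R_total = 0.61 + 0.5615 + 21.6 + 2.6 + 0.16 = 25.53 ft²·°F·h/BTU
E = A × HDD × 24 / R = 1480 × 6350 × 24 / 25.53 = 8834000 BTU

8830000 BTU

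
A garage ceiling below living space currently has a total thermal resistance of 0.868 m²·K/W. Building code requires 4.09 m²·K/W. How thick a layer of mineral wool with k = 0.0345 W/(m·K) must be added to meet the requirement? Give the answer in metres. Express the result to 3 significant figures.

0.111 m

ΔR = 4.09 − 0.868 = 3.222 m²·K/W
L = ΔR × k = 3.222 × 0.0345 = 0.1112 m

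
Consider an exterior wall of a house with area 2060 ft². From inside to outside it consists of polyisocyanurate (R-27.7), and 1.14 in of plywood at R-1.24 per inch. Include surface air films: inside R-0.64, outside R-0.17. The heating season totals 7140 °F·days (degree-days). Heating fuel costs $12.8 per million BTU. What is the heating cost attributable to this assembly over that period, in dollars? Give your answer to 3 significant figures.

151 dollars

1.14 × 1.24 = 1.414
R_total = 0.64 + 27.7 + 1.414 + 0.17 = 29.92 ft²·°F·h/BTU
E = A × HDD × 24 / R = 2060 × 7140 × 24 / 29.92 = 11800000 BTU
Cost = 11800000/10⁶ × 12.8 = $151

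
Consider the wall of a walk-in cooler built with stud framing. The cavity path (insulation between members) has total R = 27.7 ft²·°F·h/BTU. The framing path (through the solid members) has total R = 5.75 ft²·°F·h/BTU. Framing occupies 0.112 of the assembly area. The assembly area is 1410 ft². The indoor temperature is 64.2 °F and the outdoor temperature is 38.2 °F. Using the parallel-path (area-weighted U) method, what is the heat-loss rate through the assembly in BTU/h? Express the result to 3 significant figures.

U_eff = 0.888/27.7 + 0.112/5.75 = 0.03206 + 0.01948 = 0.05154
R_eff = 1/U_eff = 19.4 ft²·°F·h/BTU
Q = 1410 × (64.2 − 38.2) / 19.4 = 1889 BTU/h

1890 BTU/h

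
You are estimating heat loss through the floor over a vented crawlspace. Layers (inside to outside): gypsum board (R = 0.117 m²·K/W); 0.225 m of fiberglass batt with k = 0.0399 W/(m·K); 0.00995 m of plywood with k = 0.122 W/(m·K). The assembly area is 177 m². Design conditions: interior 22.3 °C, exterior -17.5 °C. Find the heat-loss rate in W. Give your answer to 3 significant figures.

1210 W

0.225/0.0399 = 5.639
0.00995/0.122 = 0.08156
R_total = 0.117 + 5.639 + 0.08156 = 5.838 m²·K/W
Q = A·ΔT/R = 177 × (22.3 − (-17.5)) / 5.838 = 1207 W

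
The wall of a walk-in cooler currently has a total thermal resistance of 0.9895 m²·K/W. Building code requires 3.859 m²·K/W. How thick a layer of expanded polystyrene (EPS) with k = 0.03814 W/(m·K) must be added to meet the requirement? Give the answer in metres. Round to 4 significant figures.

0.1094 m

ΔR = 3.859 − 0.9895 = 2.8695 m²·K/W
L = ΔR × k = 2.8695 × 0.03814 = 0.10944 m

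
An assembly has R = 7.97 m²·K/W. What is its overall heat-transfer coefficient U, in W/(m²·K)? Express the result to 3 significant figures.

0.125 W/(m²·K)

U = 1/R = 1/7.97 = 0.1255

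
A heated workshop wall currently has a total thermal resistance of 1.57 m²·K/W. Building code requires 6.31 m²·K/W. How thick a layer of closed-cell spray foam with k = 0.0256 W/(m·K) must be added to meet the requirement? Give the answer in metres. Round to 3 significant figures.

ΔR = 6.31 − 1.57 = 4.74 m²·K/W
L = ΔR × k = 4.74 × 0.0256 = 0.1213 m

0.121 m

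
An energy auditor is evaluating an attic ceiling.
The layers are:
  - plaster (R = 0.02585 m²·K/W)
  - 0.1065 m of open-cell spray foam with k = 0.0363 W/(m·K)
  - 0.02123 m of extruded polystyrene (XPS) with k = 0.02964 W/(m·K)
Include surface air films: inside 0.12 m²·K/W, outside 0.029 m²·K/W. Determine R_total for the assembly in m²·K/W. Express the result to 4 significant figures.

0.1065/0.0363 = 2.9339
0.02123/0.02964 = 0.71626
R_total = 0.12 + 0.02585 + 2.9339 + 0.71626 + 0.029 = 3.825 m²·K/W

3.825 m²·K/W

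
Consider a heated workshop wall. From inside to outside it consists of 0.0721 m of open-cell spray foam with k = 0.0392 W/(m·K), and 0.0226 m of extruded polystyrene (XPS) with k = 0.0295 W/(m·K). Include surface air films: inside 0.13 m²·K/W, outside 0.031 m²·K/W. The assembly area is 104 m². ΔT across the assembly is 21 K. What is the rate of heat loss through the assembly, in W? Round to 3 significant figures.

789 W

0.0721/0.0392 = 1.839
0.0226/0.0295 = 0.7661
R_total = 0.13 + 1.839 + 0.7661 + 0.031 = 2.766 m²·K/W
Q = A·ΔT/R = 104 × 21 / 2.766 = 789.5 W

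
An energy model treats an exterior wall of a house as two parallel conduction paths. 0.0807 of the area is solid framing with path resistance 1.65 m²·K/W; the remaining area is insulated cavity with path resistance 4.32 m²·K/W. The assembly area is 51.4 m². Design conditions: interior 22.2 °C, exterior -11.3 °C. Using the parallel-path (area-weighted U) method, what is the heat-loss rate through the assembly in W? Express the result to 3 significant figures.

451 W

U_eff = 0.9193/4.32 + 0.0807/1.65 = 0.2128 + 0.04891 = 0.2617
R_eff = 1/U_eff = 3.821 m²·K/W
Q = 51.4 × (22.2 − (-11.3)) / 3.821 = 450.6 W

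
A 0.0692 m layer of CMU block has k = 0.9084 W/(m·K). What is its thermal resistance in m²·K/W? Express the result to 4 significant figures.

0.07618 m²·K/W

R = L/k = 0.0692/0.9084 = 0.076178 m²·K/W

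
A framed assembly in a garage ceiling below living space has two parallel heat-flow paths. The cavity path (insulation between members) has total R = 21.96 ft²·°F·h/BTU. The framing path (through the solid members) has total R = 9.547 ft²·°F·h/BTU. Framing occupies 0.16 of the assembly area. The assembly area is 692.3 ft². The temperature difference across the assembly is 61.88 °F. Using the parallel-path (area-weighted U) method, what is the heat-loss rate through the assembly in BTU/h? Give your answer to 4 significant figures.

2357 BTU/h

U_eff = 0.84/21.96 + 0.16/9.547 = 0.038251 + 0.016759 = 0.055011
R_eff = 1/U_eff = 18.178 ft²·°F·h/BTU
Q = 692.3 × 61.88 / 18.178 = 2356.6 BTU/h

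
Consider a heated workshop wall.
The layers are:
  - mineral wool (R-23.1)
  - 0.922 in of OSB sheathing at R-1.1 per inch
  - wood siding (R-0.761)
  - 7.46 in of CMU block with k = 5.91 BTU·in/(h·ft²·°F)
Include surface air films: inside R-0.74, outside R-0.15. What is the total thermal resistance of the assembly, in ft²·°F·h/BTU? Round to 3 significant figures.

0.922 × 1.1 = 1.014
7.46/5.91 = 1.262
R_total = 0.74 + 23.1 + 1.014 + 0.761 + 1.262 + 0.15 = 27.03 ft²·°F·h/BTU

27.0 ft²·°F·h/BTU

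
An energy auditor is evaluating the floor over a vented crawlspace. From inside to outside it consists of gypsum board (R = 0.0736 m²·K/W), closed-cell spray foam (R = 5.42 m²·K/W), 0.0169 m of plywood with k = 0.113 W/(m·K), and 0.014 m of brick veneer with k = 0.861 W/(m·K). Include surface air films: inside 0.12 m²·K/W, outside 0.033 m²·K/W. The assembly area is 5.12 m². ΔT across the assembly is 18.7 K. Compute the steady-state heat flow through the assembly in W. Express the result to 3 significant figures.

0.0169/0.113 = 0.1496
0.014/0.861 = 0.01626
R_total = 0.12 + 0.0736 + 5.42 + 0.1496 + 0.01626 + 0.033 = 5.812 m²·K/W
Q = A·ΔT/R = 5.12 × 18.7 / 5.812 = 16.47 W

16.5 W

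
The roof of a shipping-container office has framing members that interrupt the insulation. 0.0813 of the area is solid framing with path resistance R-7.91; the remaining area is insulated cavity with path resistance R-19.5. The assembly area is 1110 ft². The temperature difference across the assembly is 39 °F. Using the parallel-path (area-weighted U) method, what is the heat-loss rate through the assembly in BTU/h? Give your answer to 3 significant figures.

2480 BTU/h

U_eff = 0.9187/19.5 + 0.0813/7.91 = 0.04711 + 0.01028 = 0.05739
R_eff = 1/U_eff = 17.42 ft²·°F·h/BTU
Q = 1110 × 39 / 17.42 = 2484 BTU/h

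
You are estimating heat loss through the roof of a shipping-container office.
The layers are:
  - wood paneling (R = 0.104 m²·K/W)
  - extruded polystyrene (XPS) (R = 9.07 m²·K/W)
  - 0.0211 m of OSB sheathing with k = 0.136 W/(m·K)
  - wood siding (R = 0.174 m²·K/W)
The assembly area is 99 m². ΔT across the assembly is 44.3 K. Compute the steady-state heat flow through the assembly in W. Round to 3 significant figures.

0.0211/0.136 = 0.1551
R_total = 0.104 + 9.07 + 0.1551 + 0.174 = 9.503 m²·K/W
Q = A·ΔT/R = 99 × 44.3 / 9.503 = 461.5 W

461 W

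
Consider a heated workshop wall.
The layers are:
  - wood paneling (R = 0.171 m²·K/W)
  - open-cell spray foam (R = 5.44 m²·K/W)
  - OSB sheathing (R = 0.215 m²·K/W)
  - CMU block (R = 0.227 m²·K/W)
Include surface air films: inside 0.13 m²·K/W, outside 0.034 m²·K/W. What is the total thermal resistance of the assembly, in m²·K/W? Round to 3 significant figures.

R_total = 0.13 + 0.171 + 5.44 + 0.215 + 0.227 + 0.034 = 6.217 m²·K/W

6.22 m²·K/W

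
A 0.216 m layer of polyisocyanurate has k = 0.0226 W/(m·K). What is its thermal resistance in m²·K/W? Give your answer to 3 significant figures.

9.56 m²·K/W

R = L/k = 0.216/0.0226 = 9.558 m²·K/W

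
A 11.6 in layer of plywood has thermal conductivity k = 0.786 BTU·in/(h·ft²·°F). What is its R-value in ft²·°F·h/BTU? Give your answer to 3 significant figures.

14.8 ft²·°F·h/BTU

R = L/k = 11.6/0.786 = 14.76 ft²·°F·h/BTU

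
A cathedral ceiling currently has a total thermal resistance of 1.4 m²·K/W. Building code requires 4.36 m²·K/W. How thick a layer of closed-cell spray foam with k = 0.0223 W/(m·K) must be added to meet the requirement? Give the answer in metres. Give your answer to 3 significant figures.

0.0660 m

ΔR = 4.36 − 1.4 = 2.96 m²·K/W
L = ΔR × k = 2.96 × 0.0223 = 0.06601 m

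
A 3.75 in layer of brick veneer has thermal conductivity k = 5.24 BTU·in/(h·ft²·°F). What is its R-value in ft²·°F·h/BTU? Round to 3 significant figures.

R = L/k = 3.75/5.24 = 0.7156 ft²·°F·h/BTU

0.716 ft²·°F·h/BTU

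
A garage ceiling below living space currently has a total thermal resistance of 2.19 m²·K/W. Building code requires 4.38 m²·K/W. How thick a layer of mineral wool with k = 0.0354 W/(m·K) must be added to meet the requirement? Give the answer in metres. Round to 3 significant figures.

ΔR = 4.38 − 2.19 = 2.19 m²·K/W
L = ΔR × k = 2.19 × 0.0354 = 0.07753 m

0.0775 m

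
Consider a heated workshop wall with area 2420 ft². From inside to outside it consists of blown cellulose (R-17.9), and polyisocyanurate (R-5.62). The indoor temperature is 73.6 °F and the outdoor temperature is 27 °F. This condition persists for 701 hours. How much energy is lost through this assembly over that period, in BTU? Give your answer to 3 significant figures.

3360000 BTU

R_total = 17.9 + 5.62 = 23.52 ft²·°F·h/BTU
Q = 2420 × (73.6 − 27) / 23.52 = 4795 BTU/h
E = 4795 × 701 = 3361000 BTU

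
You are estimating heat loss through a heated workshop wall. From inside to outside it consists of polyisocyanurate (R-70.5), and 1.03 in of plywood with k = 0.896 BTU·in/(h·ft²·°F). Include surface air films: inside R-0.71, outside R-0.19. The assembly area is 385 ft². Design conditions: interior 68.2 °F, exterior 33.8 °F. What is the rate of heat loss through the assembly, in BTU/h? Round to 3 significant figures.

183 BTU/h

1.03/0.896 = 1.15
R_total = 0.71 + 70.5 + 1.15 + 0.19 = 72.55 ft²·°F·h/BTU
Q = A·ΔT/R = 385 × (68.2 − 33.8) / 72.55 = 182.6 BTU/h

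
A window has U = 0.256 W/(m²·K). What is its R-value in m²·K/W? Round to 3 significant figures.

3.91 m²·K/W

R = 1/U = 1/0.256 = 3.906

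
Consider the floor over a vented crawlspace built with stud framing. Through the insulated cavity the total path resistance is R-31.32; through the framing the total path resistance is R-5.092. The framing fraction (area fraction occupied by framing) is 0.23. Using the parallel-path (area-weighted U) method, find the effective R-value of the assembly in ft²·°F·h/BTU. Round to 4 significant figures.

U_eff = 0.77/31.32 + 0.23/5.092 = 0.024585 + 0.045169 = 0.069754
R_eff = 1/U_eff = 14.336 ft²·°F·h/BTU

14.34 ft²·°F·h/BTU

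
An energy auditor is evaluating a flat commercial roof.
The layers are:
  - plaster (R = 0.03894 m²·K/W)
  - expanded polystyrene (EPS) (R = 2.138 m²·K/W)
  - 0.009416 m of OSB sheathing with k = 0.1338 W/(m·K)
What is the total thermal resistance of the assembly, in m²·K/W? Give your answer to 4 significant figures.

2.247 m²·K/W

0.009416/0.1338 = 0.070374
R_total = 0.03894 + 2.138 + 0.070374 = 2.2473 m²·K/W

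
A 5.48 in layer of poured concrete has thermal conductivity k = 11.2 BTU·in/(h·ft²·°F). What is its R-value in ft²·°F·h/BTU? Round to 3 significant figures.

R = L/k = 5.48/11.2 = 0.4893 ft²·°F·h/BTU

0.489 ft²·°F·h/BTU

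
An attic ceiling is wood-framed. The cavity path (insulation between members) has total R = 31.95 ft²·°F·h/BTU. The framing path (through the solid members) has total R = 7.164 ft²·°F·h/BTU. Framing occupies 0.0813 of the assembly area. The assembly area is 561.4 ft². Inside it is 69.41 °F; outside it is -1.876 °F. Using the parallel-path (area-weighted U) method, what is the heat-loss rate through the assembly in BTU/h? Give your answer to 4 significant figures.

U_eff = 0.9187/31.95 + 0.0813/7.164 = 0.028754 + 0.011348 = 0.040103
R_eff = 1/U_eff = 24.936 ft²·°F·h/BTU
Q = 561.4 × (69.41 − (-1.876)) / 24.936 = 1604.9 BTU/h

1605 BTU/h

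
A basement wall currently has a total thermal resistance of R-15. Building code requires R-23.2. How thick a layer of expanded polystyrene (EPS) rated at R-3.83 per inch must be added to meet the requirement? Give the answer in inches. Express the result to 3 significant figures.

ΔR = 23.2 − 15 = 8.2 ft²·°F·h/BTU
L = ΔR / (R/in) = 8.2/3.83 = 2.141 in

2.14 in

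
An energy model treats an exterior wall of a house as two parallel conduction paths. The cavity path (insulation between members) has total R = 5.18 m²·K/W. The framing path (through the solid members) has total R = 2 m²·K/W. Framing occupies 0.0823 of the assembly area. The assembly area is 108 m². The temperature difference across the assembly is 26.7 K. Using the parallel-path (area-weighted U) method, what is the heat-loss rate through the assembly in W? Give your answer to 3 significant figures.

630 W

U_eff = 0.9177/5.18 + 0.0823/2 = 0.1772 + 0.04115 = 0.2183
R_eff = 1/U_eff = 4.581 m²·K/W
Q = 108 × 26.7 / 4.581 = 629.5 W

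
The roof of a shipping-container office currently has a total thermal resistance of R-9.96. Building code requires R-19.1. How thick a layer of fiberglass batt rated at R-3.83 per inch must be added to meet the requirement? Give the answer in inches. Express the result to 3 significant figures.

ΔR = 19.1 − 9.96 = 9.14 ft²·°F·h/BTU
L = ΔR / (R/in) = 9.14/3.83 = 2.386 in

2.39 in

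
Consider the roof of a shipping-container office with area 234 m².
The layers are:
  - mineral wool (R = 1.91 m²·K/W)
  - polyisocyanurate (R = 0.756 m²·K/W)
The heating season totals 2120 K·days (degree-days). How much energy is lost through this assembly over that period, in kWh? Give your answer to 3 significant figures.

4470 kWh

R_total = 1.91 + 0.756 = 2.666 m²·K/W
E = A × HDD × 24 / R / 1000 = 234 × 2120 × 24 / 2.666 / 1000 = 4466 kWh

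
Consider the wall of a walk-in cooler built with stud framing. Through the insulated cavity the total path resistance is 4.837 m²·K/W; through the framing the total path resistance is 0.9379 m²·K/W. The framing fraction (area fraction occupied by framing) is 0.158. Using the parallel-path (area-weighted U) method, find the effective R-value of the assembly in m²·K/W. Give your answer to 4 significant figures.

U_eff = 0.842/4.837 + 0.158/0.9379 = 0.17407 + 0.16846 = 0.34254
R_eff = 1/U_eff = 2.9194 m²·K/W

2.919 m²·K/W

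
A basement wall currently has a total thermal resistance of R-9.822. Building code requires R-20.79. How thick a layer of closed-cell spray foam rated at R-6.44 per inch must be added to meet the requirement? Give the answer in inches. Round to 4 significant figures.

1.703 in

ΔR = 20.79 − 9.822 = 10.968 ft²·°F·h/BTU
L = ΔR / (R/in) = 10.968/6.44 = 1.7031 in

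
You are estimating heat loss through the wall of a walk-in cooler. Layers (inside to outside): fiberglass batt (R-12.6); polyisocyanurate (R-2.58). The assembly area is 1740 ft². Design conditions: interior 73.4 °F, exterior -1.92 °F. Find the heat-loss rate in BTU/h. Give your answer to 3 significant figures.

R_total = 12.6 + 2.58 = 15.18 ft²·°F·h/BTU
Q = A·ΔT/R = 1740 × (73.4 − (-1.92)) / 15.18 = 8634 BTU/h

8630 BTU/h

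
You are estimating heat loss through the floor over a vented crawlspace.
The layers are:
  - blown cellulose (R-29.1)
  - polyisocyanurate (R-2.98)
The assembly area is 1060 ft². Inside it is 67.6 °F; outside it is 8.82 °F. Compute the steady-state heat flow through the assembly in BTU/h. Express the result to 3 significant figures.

R_total = 29.1 + 2.98 = 32.08 ft²·°F·h/BTU
Q = A·ΔT/R = 1060 × (67.6 − 8.82) / 32.08 = 1942 BTU/h

1940 BTU/h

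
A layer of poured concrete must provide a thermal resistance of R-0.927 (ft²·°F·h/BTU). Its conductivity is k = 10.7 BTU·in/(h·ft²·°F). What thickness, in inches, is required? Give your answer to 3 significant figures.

L = R × k = 0.927 × 10.7 = 9.919 in

9.92 in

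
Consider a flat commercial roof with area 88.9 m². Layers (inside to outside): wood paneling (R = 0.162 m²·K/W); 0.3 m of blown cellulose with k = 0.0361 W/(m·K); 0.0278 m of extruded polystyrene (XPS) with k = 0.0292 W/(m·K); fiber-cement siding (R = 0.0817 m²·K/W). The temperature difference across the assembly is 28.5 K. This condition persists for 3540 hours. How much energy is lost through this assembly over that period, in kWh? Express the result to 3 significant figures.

944 kWh

0.3/0.0361 = 8.31
0.0278/0.0292 = 0.9521
R_total = 0.162 + 8.31 + 0.9521 + 0.0817 = 9.506 m²·K/W
Q = 88.9 × 28.5 / 9.506 = 266.5 W
E = 266.5 W × 3540 h / 1000 = 943.5 kWh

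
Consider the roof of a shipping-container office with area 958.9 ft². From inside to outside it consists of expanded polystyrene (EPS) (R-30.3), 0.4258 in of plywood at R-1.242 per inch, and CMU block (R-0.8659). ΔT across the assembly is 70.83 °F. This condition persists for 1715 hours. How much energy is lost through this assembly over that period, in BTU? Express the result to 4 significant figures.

0.4258 × 1.242 = 0.52884
R_total = 30.3 + 0.52884 + 0.8659 = 31.695 ft²·°F·h/BTU
Q = 958.9 × 70.83 / 31.695 = 2142.9 BTU/h
E = 2142.9 × 1715 = 3675100 BTU

3675000 BTU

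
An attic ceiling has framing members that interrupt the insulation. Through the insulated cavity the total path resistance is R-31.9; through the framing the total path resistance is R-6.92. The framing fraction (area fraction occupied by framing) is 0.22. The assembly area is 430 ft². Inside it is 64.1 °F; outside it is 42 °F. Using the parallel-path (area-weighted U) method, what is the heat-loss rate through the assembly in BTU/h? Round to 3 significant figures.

U_eff = 0.78/31.9 + 0.22/6.92 = 0.02445 + 0.03179 = 0.05624
R_eff = 1/U_eff = 17.78 ft²·°F·h/BTU
Q = 430 × (64.1 − 42) / 17.78 = 534.5 BTU/h

534 BTU/h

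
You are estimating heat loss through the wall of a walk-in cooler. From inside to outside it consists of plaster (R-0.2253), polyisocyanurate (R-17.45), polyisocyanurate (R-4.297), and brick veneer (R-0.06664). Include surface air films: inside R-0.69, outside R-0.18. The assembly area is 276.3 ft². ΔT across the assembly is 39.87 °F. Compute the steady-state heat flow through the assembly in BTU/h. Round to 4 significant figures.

480.9 BTU/h

R_total = 0.69 + 0.2253 + 17.45 + 4.297 + 0.06664 + 0.18 = 22.909 ft²·°F·h/BTU
Q = A·ΔT/R = 276.3 × 39.87 / 22.909 = 480.86 BTU/h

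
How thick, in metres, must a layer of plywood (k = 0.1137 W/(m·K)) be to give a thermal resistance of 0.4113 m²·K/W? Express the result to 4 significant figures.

0.04676 m

L = R·k = 0.4113 × 0.1137 = 0.046765 m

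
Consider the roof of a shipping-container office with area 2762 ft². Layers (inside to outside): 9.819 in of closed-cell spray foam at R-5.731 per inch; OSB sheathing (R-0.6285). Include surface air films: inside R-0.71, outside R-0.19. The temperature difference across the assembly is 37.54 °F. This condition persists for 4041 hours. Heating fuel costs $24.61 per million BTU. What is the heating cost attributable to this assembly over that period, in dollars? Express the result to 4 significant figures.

178.4 dollars

9.819 × 5.731 = 56.273
R_total = 0.71 + 56.273 + 0.6285 + 0.19 = 57.801 ft²·°F·h/BTU
Q = 2762 × 37.54 / 57.801 = 1793.8 BTU/h
E = 1793.8 × 4041 = 7248900 BTU
Cost = 7248900/10⁶ × 24.61 = $178.39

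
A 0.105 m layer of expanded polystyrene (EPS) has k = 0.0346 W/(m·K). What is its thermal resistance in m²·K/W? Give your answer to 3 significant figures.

R = L/k = 0.105/0.0346 = 3.035 m²·K/W

3.03 m²·K/W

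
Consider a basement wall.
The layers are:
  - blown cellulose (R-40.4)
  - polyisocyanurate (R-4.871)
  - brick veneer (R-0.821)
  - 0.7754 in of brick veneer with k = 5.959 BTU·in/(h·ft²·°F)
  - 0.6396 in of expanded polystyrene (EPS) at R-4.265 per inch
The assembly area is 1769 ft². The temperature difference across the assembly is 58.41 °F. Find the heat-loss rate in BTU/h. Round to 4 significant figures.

0.7754/5.959 = 0.13012
0.6396 × 4.265 = 2.7279
R_total = 40.4 + 4.871 + 0.821 + 0.13012 + 2.7279 = 48.95 ft²·°F·h/BTU
Q = A·ΔT/R = 1769 × 58.41 / 48.95 = 2110.9 BTU/h

2111 BTU/h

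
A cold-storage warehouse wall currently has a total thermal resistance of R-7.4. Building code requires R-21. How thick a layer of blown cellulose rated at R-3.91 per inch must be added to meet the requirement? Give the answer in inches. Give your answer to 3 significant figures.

3.48 in

ΔR = 21 − 7.4 = 13.6 ft²·°F·h/BTU
L = ΔR / (R/in) = 13.6/3.91 = 3.478 in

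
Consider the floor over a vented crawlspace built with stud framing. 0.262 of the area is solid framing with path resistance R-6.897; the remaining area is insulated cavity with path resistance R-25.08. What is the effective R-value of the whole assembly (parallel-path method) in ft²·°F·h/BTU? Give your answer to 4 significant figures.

U_eff = 0.738/25.08 + 0.262/6.897 = 0.029426 + 0.037988 = 0.067413
R_eff = 1/U_eff = 14.834 ft²·°F·h/BTU

14.83 ft²·°F·h/BTU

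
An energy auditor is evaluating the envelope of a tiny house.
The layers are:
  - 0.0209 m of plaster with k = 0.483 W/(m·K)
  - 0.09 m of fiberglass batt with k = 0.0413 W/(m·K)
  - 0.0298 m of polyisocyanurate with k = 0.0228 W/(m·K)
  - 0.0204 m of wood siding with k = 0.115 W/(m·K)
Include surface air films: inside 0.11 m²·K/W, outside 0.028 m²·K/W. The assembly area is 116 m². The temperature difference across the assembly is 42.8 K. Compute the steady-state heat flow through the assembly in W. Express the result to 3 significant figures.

0.0209/0.483 = 0.04327
0.09/0.0413 = 2.179
0.0298/0.0228 = 1.307
0.0204/0.115 = 0.1774
R_total = 0.11 + 0.04327 + 2.179 + 1.307 + 0.1774 + 0.028 = 3.845 m²·K/W
Q = A·ΔT/R = 116 × 42.8 / 3.845 = 1291 W

1290 W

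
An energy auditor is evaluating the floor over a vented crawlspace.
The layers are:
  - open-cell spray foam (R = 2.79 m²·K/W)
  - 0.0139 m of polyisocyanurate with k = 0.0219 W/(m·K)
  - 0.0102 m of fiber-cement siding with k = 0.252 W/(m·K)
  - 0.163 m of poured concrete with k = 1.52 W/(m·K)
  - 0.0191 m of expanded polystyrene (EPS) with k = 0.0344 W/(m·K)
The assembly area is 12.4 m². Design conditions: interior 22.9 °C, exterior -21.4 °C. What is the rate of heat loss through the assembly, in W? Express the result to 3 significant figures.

0.0139/0.0219 = 0.6347
0.0102/0.252 = 0.04048
0.163/1.52 = 0.1072
0.0191/0.0344 = 0.5552
R_total = 2.79 + 0.6347 + 0.04048 + 0.1072 + 0.5552 = 4.128 m²·K/W
Q = A·ΔT/R = 12.4 × (22.9 − (-21.4)) / 4.128 = 133.1 W

133 W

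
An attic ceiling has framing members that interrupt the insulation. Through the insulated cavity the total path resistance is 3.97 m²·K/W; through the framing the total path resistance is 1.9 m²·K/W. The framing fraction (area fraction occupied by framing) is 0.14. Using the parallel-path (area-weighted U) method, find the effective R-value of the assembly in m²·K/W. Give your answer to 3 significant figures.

3.44 m²·K/W

U_eff = 0.86/3.97 + 0.14/1.9 = 0.2166 + 0.07368 = 0.2903
R_eff = 1/U_eff = 3.445 m²·K/W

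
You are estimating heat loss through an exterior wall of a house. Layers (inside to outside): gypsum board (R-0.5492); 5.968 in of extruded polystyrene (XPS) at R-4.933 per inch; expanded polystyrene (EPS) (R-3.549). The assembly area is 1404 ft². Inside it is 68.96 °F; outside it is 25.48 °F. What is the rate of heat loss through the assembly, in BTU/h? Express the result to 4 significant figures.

1820 BTU/h

5.968 × 4.933 = 29.44
R_total = 0.5492 + 29.44 + 3.549 = 33.538 ft²·°F·h/BTU
Q = A·ΔT/R = 1404 × (68.96 − 25.48) / 33.538 = 1820.2 BTU/h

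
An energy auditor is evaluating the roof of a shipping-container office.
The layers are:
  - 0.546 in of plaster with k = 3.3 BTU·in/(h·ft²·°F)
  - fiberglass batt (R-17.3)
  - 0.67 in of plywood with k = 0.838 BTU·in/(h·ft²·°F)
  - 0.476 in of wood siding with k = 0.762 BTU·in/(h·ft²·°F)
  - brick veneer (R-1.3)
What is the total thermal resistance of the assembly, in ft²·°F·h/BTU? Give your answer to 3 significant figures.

20.2 ft²·°F·h/BTU

0.546/3.3 = 0.1655
0.67/0.838 = 0.7995
0.476/0.762 = 0.6247
R_total = 0.1655 + 17.3 + 0.7995 + 0.6247 + 1.3 = 20.19 ft²·°F·h/BTU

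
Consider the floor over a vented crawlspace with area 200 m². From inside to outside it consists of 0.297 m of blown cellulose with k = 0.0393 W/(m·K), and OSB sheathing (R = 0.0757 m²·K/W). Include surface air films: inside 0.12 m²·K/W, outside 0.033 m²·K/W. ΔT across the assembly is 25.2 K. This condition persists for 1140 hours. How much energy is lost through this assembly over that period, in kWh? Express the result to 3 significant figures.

0.297/0.0393 = 7.557
R_total = 0.12 + 7.557 + 0.0757 + 0.033 = 7.786 m²·K/W
Q = 200 × 25.2 / 7.786 = 647.3 W
E = 647.3 W × 1140 h / 1000 = 737.9 kWh

738 kWh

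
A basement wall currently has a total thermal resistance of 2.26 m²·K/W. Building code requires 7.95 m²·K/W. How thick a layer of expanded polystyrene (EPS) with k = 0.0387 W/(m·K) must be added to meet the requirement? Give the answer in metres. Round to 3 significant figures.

0.220 m

ΔR = 7.95 − 2.26 = 5.69 m²·K/W
L = ΔR × k = 5.69 × 0.0387 = 0.2202 m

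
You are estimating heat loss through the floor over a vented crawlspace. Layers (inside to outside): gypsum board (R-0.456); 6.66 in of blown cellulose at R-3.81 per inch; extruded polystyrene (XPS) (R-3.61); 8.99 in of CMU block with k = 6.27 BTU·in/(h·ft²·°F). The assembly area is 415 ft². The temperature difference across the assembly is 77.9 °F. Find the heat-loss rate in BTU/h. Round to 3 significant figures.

1050 BTU/h

6.66 × 3.81 = 25.37
8.99/6.27 = 1.434
R_total = 0.456 + 25.37 + 3.61 + 1.434 = 30.87 ft²·°F·h/BTU
Q = A·ΔT/R = 415 × 77.9 / 30.87 = 1047 BTU/h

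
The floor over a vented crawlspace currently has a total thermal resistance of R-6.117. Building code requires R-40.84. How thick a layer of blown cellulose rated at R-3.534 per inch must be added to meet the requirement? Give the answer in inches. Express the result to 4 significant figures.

ΔR = 40.84 − 6.117 = 34.723 ft²·°F·h/BTU
L = ΔR / (R/in) = 34.723/3.534 = 9.8254 in

9.825 in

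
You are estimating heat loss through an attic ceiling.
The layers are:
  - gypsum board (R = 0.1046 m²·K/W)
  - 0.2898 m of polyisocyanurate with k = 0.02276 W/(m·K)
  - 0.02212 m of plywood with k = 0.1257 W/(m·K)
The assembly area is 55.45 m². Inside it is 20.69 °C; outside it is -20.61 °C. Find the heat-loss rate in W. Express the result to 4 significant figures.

0.2898/0.02276 = 12.733
0.02212/0.1257 = 0.17597
R_total = 0.1046 + 12.733 + 0.17597 = 13.013 m²·K/W
Q = A·ΔT/R = 55.45 × (20.69 − (-20.61)) / 13.013 = 175.98 W

176.0 W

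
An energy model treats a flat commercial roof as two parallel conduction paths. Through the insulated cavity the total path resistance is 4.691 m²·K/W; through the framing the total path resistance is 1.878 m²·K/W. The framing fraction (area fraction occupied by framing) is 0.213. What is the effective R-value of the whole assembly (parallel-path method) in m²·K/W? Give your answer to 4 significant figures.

3.556 m²·K/W

U_eff = 0.787/4.691 + 0.213/1.878 = 0.16777 + 0.11342 = 0.28119
R_eff = 1/U_eff = 3.5564 m²·K/W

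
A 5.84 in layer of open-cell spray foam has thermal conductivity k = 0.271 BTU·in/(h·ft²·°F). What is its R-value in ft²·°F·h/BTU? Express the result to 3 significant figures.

R = L/k = 5.84/0.271 = 21.55 ft²·°F·h/BTU

21.5 ft²·°F·h/BTU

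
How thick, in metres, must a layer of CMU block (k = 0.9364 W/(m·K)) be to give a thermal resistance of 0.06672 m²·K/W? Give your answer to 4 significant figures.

L = R·k = 0.06672 × 0.9364 = 0.062477 m

0.06248 m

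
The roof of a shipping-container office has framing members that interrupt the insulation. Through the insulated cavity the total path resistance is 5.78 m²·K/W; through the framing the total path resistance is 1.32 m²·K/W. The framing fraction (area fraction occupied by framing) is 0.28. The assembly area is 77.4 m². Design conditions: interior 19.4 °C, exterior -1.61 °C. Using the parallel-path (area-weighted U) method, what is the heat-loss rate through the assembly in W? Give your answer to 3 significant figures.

548 W

U_eff = 0.72/5.78 + 0.28/1.32 = 0.1246 + 0.2121 = 0.3367
R_eff = 1/U_eff = 2.97 m²·K/W
Q = 77.4 × (19.4 − (-1.61)) / 2.97 = 547.5 W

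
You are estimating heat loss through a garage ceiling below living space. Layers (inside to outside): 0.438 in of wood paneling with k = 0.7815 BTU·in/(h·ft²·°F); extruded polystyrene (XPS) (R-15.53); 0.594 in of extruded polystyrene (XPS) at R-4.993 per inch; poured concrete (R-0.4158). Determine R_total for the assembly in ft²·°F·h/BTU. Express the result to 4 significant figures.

0.438/0.7815 = 0.56046
0.594 × 4.993 = 2.9658
R_total = 0.56046 + 15.53 + 2.9658 + 0.4158 = 19.472 ft²·°F·h/BTU

19.47 ft²·°F·h/BTU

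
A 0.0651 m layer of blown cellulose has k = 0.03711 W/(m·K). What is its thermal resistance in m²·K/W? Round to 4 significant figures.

R = L/k = 0.0651/0.03711 = 1.7542 m²·K/W

1.754 m²·K/W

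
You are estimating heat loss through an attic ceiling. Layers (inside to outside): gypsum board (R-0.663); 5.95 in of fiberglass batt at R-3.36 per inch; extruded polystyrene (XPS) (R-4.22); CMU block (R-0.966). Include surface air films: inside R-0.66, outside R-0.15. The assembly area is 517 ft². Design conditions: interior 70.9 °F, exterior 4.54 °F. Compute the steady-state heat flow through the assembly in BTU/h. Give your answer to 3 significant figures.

5.95 × 3.36 = 19.99
R_total = 0.66 + 0.663 + 19.99 + 4.22 + 0.966 + 0.15 = 26.65 ft²·°F·h/BTU
Q = A·ΔT/R = 517 × (70.9 − 4.54) / 26.65 = 1287 BTU/h

1290 BTU/h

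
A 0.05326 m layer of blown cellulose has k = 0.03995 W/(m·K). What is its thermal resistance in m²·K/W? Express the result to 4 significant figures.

R = L/k = 0.05326/0.03995 = 1.3332 m²·K/W

1.333 m²·K/W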